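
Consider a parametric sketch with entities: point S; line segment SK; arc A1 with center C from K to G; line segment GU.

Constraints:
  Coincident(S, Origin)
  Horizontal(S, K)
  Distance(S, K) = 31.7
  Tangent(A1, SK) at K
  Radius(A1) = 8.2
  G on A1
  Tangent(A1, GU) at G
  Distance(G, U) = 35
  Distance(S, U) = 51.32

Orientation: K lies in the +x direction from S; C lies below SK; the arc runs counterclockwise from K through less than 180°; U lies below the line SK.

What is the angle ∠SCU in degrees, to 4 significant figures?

96.57°

Checks: |CG| = 8.200 ✓; ∠(CG, GU) = 90.00° ✓; |GU| = 35.00 ✓; |SU| = 51.32 ✓.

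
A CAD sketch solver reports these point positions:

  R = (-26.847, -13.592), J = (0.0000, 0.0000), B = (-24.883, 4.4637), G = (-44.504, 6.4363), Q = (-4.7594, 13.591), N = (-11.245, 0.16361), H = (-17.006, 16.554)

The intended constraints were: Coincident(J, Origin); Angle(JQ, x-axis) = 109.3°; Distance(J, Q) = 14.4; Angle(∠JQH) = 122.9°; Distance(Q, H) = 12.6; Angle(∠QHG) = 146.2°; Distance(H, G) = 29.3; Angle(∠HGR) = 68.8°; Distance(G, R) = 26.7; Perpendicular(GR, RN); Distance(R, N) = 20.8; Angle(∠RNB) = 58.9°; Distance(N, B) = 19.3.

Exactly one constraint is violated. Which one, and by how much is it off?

Distance(N, B) = 19.3 — off by 5.00.

J = (0.00, 0.00) ✓; JQ at 109.3° ✓; |JQ| = 14.40 ✓; ∠JQH = 122.9° ✓; |QH| = 12.60 ✓; ∠QHG = 146.2° ✓; |HG| = 29.30 ✓; ∠HGR = 68.80° ✓; |GR| = 26.70 ✓; ∠(GR, RN) = 90.00° ✓; |RN| = 20.80 ✓; ∠RNB = 58.90° ✓; |NB| = 14.30 ✗.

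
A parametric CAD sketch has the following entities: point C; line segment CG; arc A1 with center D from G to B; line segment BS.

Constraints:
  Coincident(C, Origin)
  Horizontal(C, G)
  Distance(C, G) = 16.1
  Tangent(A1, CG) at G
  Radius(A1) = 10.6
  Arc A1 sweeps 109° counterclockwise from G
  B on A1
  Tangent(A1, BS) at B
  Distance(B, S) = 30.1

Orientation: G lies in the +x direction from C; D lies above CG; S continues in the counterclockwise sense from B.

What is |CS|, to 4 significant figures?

45.54

On A1, G sits at bearing -90° from D; a 109° counterclockwise sweep puts B at bearing 19°, so B = D + 10.6·(cos 19°, sin 19°) = (26.12, 14.05). A1 meets BS tangentially, so DB is at right angles to BS, so BS runs along (−sin 19°, cos 19°); with |BS| = 30.1, S = (16.32, 42.51). Then |CS| = |S − C| = 45.54.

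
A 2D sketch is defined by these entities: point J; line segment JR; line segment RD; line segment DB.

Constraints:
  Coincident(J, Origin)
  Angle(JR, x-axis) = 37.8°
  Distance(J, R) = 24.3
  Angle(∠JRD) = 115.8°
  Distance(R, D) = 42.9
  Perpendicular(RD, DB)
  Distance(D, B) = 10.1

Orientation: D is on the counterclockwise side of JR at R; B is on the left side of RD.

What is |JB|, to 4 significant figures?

54.76

J is at the origin; JR runs at 37.8° with length 24.3, so R = 24.3·(cos 37.8°, sin 37.8°) = (19.20, 14.89). ∠JRD = 115.8°, so RD runs at 37.8° + (180° − 115.8°) = 102.0° from the x-axis; with |RD| = 42.9, D = R + 42.9·(cos 102.0°, sin 102.0°) = (10.28, 56.86). The perpendicularity gives DB at right angles to RD; with |DB| = 10.1 on the left of RD, B = D + 10.1·(-0.9781, -0.2079) = (0.4021, 54.76). Then |JB| = |B − J| = 54.76.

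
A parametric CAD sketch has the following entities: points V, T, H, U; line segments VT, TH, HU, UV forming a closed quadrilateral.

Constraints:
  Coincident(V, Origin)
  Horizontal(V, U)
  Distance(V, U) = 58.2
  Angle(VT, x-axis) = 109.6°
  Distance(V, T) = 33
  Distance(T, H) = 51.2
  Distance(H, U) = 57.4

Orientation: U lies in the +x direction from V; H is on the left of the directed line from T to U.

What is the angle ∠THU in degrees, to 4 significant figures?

88.52°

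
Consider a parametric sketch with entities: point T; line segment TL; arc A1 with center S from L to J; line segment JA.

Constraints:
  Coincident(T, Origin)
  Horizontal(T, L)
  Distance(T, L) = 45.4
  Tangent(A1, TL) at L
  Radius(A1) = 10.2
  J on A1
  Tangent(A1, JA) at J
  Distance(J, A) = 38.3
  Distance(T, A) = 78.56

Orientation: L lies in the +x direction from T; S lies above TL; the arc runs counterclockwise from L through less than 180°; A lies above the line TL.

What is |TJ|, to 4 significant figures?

55.85

Checks: ∠(SL, LT) = 90.00° ✓; |SL| = 10.20 ✓; |SJ| = 10.20 ✓; ∠(SJ, JA) = 90.00° ✓; |JA| = 38.30 ✓; |TA| = 78.56 ✓.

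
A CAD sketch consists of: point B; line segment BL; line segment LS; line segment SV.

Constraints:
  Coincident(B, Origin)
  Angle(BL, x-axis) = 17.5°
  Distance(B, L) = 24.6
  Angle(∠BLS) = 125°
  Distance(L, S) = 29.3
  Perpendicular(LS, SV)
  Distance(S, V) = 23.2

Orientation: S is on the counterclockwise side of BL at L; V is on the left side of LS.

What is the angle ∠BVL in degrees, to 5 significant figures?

34.355°

B is at the origin; BL runs at 17.5° with length 24.6, so L = 24.6·(cos 17.5°, sin 17.5°) = (23.461, 7.3974). ∠BLS = 125.0°, so LS runs at 17.5° + (180° − 125.0°) = 72.500° from the x-axis; with |LS| = 29.3, S = L + 29.3·(cos 72.500°, sin 72.500°) = (32.272, 35.341). LS ⟂ SV; with |SV| = 23.2 on the left of LS, V = S + 23.2·(-0.95372, 0.30071) = (10.146, 42.318). Then cos ∠BVL = VB·VL / (|VB||VL|), giving 34.355°.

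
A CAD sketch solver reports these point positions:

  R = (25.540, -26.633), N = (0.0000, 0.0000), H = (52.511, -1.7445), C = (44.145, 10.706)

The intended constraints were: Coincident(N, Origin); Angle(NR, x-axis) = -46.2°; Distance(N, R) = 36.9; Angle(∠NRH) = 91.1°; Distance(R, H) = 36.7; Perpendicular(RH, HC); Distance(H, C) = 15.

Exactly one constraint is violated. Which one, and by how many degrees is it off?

Perpendicular(RH, HC) — off by 8.80°.

N = (0.00, 0.00) ✓; NR at -46.20° ✓; |NR| = 36.90 ✓; ∠NRH = 91.10° ✓; |RH| = 36.70 ✓; ∠(RH, HC) = 81.20° ✗; |HC| = 15.00 ✓.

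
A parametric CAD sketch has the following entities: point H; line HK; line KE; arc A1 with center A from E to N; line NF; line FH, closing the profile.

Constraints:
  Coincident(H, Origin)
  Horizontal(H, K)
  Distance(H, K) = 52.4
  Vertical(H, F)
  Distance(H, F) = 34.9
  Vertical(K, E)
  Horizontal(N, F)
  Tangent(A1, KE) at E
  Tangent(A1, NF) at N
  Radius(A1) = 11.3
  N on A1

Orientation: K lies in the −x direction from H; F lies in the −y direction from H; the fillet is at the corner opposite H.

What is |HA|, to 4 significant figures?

47.39

H and F share the same x with |HF| = 34.9 and F on the −y side, so F = (0.000, -34.90). The virtual corner opposite H is at (-52.40, -34.90). A1 meets KE tangentially, so AE is at right angles to KE and the tangent condition forces AN to be normal to NF, with radius 11.3, so the center A sits 11.3 in from both sides at A = (-41.10, -23.60). Then |HA| = |A − H| = 47.39.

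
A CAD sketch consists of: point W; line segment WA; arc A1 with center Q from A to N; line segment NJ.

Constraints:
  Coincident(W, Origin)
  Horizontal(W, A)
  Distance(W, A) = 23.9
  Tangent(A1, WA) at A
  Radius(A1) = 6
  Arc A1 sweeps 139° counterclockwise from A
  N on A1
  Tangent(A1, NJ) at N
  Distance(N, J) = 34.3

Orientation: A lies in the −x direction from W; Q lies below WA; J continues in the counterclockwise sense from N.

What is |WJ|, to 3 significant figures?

33.1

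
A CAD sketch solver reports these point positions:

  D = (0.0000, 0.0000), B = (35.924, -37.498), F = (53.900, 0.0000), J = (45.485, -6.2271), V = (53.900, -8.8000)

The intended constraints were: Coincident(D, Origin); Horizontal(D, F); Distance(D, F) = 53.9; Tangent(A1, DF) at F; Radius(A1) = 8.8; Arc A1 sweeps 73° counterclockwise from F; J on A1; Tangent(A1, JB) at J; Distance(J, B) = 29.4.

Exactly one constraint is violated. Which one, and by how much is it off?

Distance(J, B) = 29.4 — off by 3.30.

D = (0.00, 0.00) ✓; D.y = 0.00, F.y = 0.00 ✓; |DF| = 53.90 ✓; ∠(VF, FD) = 90.00° ✓; |VF| = 8.800 ✓; bearing(V→J) − bearing(V→F) = 73.00° ✓; |VJ| = 8.800 ✓; ∠(VJ, JB) = 90.00° ✓; |JB| = 32.70 ✗.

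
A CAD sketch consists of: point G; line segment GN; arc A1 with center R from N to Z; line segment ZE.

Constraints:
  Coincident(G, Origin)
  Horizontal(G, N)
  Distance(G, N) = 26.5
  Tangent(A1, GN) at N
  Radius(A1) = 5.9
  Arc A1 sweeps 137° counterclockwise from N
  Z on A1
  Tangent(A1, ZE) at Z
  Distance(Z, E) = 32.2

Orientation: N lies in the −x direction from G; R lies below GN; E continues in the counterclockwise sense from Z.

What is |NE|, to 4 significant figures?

37.64

G is at the origin; G and N share the same y with |GN| = 26.5 and N on the −x side, so N = (-26.50, 0.000). Since A1 is tangent to GN there, RN ⟂ GN, so R = N + (0, -5.9) = (-26.50, -5.900). On A1, N sits at bearing 90° from R; a 137° counterclockwise sweep puts Z at bearing 227°, so Z = R + 5.9·(cos 227°, sin 227°) = (-30.52, -10.21). Since A1 is tangent to ZE there, RZ ⟂ ZE, so ZE runs along (−sin 227°, cos 227°); with |ZE| = 32.2, E = (-6.974, -32.18). Then |NE| = |E − N| = 37.64.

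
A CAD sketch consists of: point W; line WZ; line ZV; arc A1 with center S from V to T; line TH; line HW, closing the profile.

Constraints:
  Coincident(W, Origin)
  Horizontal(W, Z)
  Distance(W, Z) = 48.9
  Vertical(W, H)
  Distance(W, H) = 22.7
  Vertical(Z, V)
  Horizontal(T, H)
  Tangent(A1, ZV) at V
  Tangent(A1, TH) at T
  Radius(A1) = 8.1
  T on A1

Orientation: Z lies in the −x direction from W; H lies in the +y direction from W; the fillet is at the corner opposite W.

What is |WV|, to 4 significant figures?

51.03

W is at the origin; WZ is horizontal with |WZ| = 48.9 and Z on the −x side, so Z = (-48.90, 0.000). WH is vertical with |WH| = 22.7 and H on the +y side, so H = (0.000, 22.70). The virtual corner opposite W is at (-48.90, 22.70). Tangency of A1 to ZV means the radius SV is perpendicular to ZV and the tangent condition forces ST to be normal to TH, with radius 8.1, so the center S sits 8.1 in from both sides at S = (-40.80, 14.60). That places the tangent points at V = (-48.90, 14.60) on ZV and T = (-40.80, 22.70) on TH. Then |WV| = |V − W| = 51.03.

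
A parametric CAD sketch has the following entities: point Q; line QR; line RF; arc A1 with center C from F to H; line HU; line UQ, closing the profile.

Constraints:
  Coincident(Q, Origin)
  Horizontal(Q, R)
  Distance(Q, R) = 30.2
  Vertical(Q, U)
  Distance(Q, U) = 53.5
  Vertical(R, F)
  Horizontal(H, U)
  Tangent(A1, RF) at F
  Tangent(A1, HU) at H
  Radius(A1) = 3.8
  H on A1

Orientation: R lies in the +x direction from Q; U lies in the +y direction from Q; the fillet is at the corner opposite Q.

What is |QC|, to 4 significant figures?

56.28

Q is at the origin; Q and R share the same y with |QR| = 30.2 and R on the +x side, so R = (30.20, 0.000). QU is vertical with |QU| = 53.5 and U on the +y side, so U = (0.000, 53.50). The virtual corner opposite Q is at (30.20, 53.50). The tangent condition forces CF to be normal to RF and A1 meets HU tangentially, so CH is at right angles to HU, with radius 3.8, so the center C sits 3.8 in from both sides at C = (26.40, 49.70). Then |QC| = |C − Q| = 56.28.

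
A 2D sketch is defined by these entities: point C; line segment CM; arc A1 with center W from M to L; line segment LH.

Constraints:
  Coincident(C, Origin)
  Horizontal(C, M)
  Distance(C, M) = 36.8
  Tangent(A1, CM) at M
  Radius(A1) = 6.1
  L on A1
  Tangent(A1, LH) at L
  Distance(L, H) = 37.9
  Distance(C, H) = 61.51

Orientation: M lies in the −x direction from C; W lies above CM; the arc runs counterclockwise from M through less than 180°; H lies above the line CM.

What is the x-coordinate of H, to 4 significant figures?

-43.00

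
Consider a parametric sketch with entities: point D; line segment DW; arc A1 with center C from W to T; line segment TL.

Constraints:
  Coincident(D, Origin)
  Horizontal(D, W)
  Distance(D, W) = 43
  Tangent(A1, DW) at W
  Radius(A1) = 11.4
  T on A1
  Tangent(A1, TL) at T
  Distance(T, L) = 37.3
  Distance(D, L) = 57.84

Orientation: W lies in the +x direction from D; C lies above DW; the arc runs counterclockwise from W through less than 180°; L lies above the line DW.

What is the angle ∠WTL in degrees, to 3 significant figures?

118°

Checks: ∠(CW, WD) = 90.00° ✓; |CT| = 11.40 ✓; ∠(CT, TL) = 90.00° ✓; |TL| = 37.30 ✓; |DL| = 57.84 ✓.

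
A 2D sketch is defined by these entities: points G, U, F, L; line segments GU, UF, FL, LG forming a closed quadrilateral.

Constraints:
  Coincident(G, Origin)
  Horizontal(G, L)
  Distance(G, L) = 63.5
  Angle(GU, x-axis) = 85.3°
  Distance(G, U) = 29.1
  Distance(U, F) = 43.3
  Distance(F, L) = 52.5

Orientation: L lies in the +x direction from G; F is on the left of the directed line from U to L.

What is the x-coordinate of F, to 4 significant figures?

41.46

Checks: |UF| = 43.30 ✓; |FL| = 52.50 ✓.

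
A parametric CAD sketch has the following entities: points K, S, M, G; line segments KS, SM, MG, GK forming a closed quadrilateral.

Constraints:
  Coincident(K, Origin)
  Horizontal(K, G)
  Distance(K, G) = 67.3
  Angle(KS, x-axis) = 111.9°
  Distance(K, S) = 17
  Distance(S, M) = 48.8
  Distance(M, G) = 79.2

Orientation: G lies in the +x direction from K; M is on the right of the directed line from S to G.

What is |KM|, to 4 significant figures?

33.33

Checks: |SM| = 48.80 ✓; |MG| = 79.20 ✓.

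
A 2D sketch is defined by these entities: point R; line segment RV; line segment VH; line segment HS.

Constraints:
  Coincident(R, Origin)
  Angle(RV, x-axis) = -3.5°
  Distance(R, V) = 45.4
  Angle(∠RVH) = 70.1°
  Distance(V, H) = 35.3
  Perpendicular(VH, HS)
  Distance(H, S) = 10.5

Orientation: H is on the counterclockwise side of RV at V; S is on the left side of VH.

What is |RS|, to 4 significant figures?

37.82

∠RVH = 70.1°, so VH runs at -3.5° + (180° − 70.1°) = 106.4° from the x-axis; with |VH| = 35.3, H = V + 35.3·(cos 106.4°, sin 106.4°) = (35.35, 31.09). The perpendicularity gives HS at right angles to VH; with |HS| = 10.5 on the left of VH, S = H + 10.5·(-0.9593, -0.2823) = (25.28, 28.13). Then |RS| = |S − R| = 37.82.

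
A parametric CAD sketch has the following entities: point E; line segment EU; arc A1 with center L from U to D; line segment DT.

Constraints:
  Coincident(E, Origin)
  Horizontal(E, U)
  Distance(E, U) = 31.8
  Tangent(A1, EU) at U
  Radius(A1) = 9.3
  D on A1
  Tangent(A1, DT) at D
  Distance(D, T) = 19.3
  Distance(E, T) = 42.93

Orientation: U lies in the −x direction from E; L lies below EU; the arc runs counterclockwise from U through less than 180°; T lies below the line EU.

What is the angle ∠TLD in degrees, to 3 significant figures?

64.3°

Checks: |EU| = 31.80 ✓; ∠(LU, UE) = 90.00° ✓; |LD| = 9.300 ✓; ∠(LD, DT) = 90.00° ✓; |DT| = 19.30 ✓; |ET| = 42.93 ✓.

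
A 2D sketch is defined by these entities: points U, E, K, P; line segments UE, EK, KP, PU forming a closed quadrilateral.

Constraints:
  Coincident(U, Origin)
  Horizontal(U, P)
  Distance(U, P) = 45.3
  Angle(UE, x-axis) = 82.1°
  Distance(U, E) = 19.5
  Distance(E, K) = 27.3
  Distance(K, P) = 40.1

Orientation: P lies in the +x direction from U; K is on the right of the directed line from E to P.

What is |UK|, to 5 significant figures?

9.8080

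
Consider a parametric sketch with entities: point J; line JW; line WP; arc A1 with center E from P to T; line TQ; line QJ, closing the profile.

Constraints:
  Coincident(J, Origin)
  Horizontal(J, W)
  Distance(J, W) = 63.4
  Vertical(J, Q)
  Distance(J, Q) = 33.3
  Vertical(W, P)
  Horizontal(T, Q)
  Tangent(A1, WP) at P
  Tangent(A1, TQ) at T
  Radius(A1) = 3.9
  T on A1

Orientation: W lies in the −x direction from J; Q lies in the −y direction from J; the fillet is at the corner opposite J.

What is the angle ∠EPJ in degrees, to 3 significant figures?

24.9°

The virtual corner opposite J is at (-63.4, -33.3). Since A1 is tangent to WP there, EP ⟂ WP and A1 meets TQ tangentially, so ET is at right angles to TQ, with radius 3.9, so the center E sits 3.9 in from both sides at E = (-59.5, -29.4). That places the tangent points at P = (-63.4, -29.4) on WP and T = (-59.5, -33.3) on TQ. Then cos ∠EPJ = PE·PJ / (|PE||PJ|), giving 24.9°.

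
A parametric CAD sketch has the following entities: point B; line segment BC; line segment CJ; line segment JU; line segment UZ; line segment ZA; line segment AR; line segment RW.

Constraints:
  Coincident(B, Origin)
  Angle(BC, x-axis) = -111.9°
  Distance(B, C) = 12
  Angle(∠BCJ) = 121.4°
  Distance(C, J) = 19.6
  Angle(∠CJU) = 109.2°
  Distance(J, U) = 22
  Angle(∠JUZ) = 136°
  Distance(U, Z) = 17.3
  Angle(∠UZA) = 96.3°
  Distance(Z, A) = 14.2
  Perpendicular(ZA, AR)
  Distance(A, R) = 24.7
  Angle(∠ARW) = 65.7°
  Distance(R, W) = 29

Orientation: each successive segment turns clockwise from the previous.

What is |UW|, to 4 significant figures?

11.24

B is at the origin; BC runs at -111.9° with length 12.0, so C = (-4.476, -11.13). ∠BCJ = 121.4° gives CJ at -170.5° from the x-axis; with |CJ| = 19.6, J = (-23.81, -14.37). ∠CJU = 109.2° gives JU at 118.7° from the x-axis; with |JU| = 22.0, U = (-34.37, 4.928). ∠JUZ = 136.0° gives UZ at 74.70° from the x-axis; with |UZ| = 17.3, Z = (-29.81, 21.62). ∠UZA = 96.3° gives ZA at -9.000° from the x-axis; with |ZA| = 14.2, A = (-15.78, 19.39). ZA is perpendicular to AR, so AR runs at -99.00°; with |AR| = 24.7, R = (-19.65, -5.002). ∠ARW = 65.7° gives RW at 146.7° from the x-axis; with |RW| = 29.0, W = (-43.88, 10.92). Then |UW| = |W − U| = 11.24.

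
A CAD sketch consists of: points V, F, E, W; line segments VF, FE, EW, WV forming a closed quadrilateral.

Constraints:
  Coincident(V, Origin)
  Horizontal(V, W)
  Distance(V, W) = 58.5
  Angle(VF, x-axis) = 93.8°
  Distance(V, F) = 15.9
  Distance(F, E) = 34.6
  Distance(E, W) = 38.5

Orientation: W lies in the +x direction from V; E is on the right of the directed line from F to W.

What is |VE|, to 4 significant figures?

23.84

Checks: |FE| = 34.60 ✓; |EW| = 38.50 ✓.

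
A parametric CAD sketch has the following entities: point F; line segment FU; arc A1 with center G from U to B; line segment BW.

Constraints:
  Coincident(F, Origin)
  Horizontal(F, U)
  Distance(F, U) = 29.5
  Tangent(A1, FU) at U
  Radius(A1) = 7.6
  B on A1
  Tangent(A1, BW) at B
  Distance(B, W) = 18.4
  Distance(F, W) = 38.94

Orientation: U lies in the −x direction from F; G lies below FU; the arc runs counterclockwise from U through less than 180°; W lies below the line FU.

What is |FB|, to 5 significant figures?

37.899

F is at the origin; F and U share the same y with |FU| = 29.5 and U on the −x side, so U = (-29.500, 0.0000). Since A1 is tangent to FU there, GU ⟂ FU, so G = U + (0, -7.6) = (-29.500, -7.6000). Since GB ⟂ BW (tangency), |GW| = √(7.6² + 18.4²) = 19.908 regardless of where B sits on A1. So W lies on both circle(F, 38.94) and circle(G, 19.908); the below-FU intersection is W = (-27.648, -27.421). B is the foot of the tangent from W: B = (-36.224, -11.142).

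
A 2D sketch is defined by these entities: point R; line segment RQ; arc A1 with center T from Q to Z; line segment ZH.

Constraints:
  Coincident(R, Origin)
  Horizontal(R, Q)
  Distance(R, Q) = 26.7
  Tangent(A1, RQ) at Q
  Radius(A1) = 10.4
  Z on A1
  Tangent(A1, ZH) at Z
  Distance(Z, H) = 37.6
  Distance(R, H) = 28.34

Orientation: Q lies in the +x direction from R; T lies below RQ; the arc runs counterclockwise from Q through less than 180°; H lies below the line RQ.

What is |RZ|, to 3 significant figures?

20.1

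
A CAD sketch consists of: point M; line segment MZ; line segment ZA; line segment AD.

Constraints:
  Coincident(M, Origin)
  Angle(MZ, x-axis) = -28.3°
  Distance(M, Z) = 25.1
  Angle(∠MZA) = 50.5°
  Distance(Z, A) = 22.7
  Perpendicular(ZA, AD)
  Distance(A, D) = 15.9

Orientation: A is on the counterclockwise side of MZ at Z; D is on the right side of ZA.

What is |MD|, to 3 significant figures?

35.9

M is at the origin; MZ runs at -28.3° with length 25.1, so Z = 25.1·(cos -28.3°, sin -28.3°) = (22.1, -11.9). ∠MZA = 50.5°, so ZA runs at -28.3° + (180° − 50.5°) = 101° from the x-axis; with |ZA| = 22.7, A = Z + 22.7·(cos 101°, sin 101°) = (17.7, 10.4). The perpendicularity gives AD at right angles to ZA; with |AD| = 15.9 on the right of ZA, D = A + 15.9·(0.981, 0.194) = (33.3, 13.5). Then |MD| = |D − M| = 35.9.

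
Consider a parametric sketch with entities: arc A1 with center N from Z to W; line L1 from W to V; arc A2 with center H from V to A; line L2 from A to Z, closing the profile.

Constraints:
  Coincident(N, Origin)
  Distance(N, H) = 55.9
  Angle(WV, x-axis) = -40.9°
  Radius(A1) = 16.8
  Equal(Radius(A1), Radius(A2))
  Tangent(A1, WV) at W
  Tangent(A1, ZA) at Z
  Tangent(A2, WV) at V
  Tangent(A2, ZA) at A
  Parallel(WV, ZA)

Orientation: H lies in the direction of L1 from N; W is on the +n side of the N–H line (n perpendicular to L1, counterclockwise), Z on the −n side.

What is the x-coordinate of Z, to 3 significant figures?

-11.0

The slot axis is L1's direction at -40.9°, so u = (cos -40.9°, sin -40.9°) = (0.756, -0.655) and n = (−sin -40.9°, cos -40.9°) = (0.655, 0.756). N is at the origin and H lies 55.9 along u from N, so H = 55.9·u = (42.3, -36.6). Tangency of A1 to both parallel lines with radius 16.8 puts W and Z at N ± 16.8·n: W = (11.0, 12.7), Z = (-11.0, -12.7). So Z.x = -11.0.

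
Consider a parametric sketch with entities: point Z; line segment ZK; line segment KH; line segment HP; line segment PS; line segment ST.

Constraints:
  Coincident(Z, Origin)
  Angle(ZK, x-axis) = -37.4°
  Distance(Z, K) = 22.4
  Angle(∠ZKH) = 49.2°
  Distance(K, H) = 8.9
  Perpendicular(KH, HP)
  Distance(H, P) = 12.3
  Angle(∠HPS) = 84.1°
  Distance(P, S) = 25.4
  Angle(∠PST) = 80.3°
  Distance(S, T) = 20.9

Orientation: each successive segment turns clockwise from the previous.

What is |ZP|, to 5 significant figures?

7.3887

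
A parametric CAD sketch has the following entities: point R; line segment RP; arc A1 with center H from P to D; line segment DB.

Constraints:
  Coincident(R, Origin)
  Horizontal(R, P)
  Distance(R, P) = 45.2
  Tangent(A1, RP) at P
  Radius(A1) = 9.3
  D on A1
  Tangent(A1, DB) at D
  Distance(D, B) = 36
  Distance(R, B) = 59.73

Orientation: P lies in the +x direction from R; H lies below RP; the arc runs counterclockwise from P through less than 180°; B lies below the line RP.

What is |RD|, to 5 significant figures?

37.263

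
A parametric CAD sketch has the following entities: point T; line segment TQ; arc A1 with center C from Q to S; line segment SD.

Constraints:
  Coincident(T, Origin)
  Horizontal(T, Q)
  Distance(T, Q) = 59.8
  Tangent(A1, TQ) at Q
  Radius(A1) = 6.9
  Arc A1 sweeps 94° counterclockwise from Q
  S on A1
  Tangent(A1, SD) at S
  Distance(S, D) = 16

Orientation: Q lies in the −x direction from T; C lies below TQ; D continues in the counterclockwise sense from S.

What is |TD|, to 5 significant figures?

69.598

T is at the origin; T and Q share the same y with |TQ| = 59.8 and Q on the −x side, so Q = (-59.800, 0.0000). Since A1 is tangent to TQ there, CQ ⟂ TQ, so C = Q + (0, -6.9) = (-59.800, -6.9000). On A1, Q sits at bearing 90° from C; a 94° counterclockwise sweep puts S at bearing 184°, so S = C + 6.9·(cos 184°, sin 184°) = (-66.683, -7.3813). Since A1 is tangent to SD there, CS ⟂ SD, so SD runs along (−sin 184°, cos 184°); with |SD| = 16.0, D = (-65.567, -23.342). Then |TD| = |D − T| = 69.598.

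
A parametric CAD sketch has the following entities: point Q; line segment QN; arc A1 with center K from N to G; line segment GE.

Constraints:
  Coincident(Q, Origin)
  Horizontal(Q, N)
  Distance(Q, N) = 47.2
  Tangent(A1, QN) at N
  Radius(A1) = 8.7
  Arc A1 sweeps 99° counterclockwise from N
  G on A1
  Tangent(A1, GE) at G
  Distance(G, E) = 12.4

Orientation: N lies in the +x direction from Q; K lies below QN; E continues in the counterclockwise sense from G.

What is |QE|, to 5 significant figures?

46.279

Q is at the origin; Q and N share the same y with |QN| = 47.2 and N on the +x side, so N = (47.200, 0.0000). Since A1 is tangent to QN there, KN ⟂ QN, so K = N + (0, -8.7) = (47.200, -8.7000). On A1, N sits at bearing 90° from K; a 99° counterclockwise sweep puts G at bearing 189°, so G = K + 8.7·(cos 189°, sin 189°) = (38.607, -10.061). Since A1 is tangent to GE there, KG ⟂ GE, so GE runs along (−sin 189°, cos 189°); with |GE| = 12.4, E = (40.547, -22.308). Then |QE| = |E − Q| = 46.279.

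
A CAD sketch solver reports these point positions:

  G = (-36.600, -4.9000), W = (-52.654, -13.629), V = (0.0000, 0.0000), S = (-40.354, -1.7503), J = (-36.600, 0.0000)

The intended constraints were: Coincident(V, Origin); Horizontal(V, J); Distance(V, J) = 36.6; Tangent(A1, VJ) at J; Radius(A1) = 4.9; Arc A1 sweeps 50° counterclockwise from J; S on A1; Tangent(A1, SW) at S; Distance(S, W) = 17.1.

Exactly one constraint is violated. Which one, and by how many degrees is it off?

Tangent(A1, SW) at S — off by 6.00°.

V = (0.00, 0.00) ✓; V.y = 0.00, J.y = 0.00 ✓; |VJ| = 36.60 ✓; ∠(GJ, JV) = 90.00° ✓; |GJ| = 4.900 ✓; bearing(G→S) − bearing(G→J) = 50.00° ✓; |GS| = 4.900 ✓; ∠(GS, SW) = 96.00° ✗; |SW| = 17.10 ✓.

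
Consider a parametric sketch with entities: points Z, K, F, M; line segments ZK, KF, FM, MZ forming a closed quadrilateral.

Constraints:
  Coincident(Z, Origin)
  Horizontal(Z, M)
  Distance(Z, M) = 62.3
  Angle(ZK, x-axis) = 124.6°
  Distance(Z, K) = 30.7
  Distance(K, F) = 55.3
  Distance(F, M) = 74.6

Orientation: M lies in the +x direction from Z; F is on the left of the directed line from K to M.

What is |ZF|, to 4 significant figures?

67.23

Checks: |KF| = 55.30 ✓; |FM| = 74.60 ✓.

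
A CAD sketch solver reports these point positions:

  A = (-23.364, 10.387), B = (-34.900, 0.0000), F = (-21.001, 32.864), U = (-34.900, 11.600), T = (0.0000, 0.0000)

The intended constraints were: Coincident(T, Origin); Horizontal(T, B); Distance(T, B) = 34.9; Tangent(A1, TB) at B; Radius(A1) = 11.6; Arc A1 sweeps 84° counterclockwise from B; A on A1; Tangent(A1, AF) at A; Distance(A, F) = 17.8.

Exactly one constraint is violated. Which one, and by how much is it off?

Distance(A, F) = 17.8 — off by 4.80.

T = (0.00, 0.00) ✓; T.y = 0.00, B.y = 0.00 ✓; |TB| = 34.90 ✓; ∠(UB, BT) = 90.00° ✓; |UB| = 11.60 ✓; bearing(U→A) − bearing(U→B) = 84.00° ✓; |UA| = 11.60 ✓; ∠(UA, AF) = 90.00° ✓; |AF| = 22.60 ✗.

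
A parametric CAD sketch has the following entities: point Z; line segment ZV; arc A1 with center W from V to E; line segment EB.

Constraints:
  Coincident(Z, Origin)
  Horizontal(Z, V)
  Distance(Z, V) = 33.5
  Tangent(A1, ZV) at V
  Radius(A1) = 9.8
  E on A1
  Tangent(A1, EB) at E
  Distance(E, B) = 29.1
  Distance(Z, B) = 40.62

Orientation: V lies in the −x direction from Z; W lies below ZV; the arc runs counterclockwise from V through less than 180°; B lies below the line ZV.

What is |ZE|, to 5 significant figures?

43.496

Z is at the origin; Z and V share the same y with |ZV| = 33.5 and V on the −x side, so V = (-33.500, 0.0000). The tangent condition forces WV to be normal to ZV, so W = V + (0, -9.8) = (-33.500, -9.8000). Since WE ⟂ EB (tangency), |WB| = √(9.8² + 29.1²) = 30.706 regardless of where E sits on A1. So B lies on both circle(Z, 40.62) and circle(W, 30.706); the below-ZV intersection is B = (-18.100, -36.365). E is the foot of the tangent from B: E = (-39.966, -17.164).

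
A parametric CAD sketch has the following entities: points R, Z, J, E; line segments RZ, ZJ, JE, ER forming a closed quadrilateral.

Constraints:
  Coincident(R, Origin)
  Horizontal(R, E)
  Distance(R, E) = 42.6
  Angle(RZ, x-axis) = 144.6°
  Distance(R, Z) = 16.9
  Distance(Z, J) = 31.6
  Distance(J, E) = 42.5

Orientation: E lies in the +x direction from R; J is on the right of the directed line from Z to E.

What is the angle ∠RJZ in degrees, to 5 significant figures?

21.276°

Checks: |ZJ| = 31.60 ✓; |JE| = 42.50 ✓.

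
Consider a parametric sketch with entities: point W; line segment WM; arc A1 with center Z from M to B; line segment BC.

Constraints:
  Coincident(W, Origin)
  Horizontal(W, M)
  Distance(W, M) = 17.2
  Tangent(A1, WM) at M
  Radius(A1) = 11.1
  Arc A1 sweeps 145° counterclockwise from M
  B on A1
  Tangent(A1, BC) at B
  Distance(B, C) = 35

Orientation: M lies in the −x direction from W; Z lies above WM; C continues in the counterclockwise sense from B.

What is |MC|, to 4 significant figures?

46.03

On A1, M sits at bearing -90° from Z; a 145° counterclockwise sweep puts B at bearing 55°, so B = Z + 11.1·(cos 55°, sin 55°) = (-10.83, 20.19). Since A1 is tangent to BC there, ZB ⟂ BC, so BC runs along (−sin 55°, cos 55°); with |BC| = 35.0, C = (-39.50, 40.27). Then |MC| = |C − M| = 46.03.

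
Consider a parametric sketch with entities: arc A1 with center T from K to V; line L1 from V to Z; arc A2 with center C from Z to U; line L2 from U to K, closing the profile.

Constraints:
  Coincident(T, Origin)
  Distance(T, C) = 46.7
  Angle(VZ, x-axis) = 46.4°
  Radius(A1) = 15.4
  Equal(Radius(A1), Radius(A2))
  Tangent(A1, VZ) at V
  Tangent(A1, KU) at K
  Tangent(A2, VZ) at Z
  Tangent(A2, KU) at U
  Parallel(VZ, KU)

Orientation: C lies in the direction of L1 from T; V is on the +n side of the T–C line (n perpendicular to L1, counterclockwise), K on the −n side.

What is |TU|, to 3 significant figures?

49.2

The slot axis is L1's direction at 46.4°, so u = (cos 46.4°, sin 46.4°) = (0.690, 0.724) and n = (−sin 46.4°, cos 46.4°) = (-0.724, 0.690). T is at the origin and C lies 46.7 along u from T, so C = 46.7·u = (32.2, 33.8). Tangency of A1 to both parallel lines with radius 15.4 puts V and K at T ± 15.4·n: V = (-11.2, 10.6), K = (11.2, -10.6). Equal radii place Z and U the same way about C: Z = C + 15.4·n = (21.1, 44.4), U = C − 15.4·n = (43.4, 23.2). Then |TU| = |U − T| = 49.2.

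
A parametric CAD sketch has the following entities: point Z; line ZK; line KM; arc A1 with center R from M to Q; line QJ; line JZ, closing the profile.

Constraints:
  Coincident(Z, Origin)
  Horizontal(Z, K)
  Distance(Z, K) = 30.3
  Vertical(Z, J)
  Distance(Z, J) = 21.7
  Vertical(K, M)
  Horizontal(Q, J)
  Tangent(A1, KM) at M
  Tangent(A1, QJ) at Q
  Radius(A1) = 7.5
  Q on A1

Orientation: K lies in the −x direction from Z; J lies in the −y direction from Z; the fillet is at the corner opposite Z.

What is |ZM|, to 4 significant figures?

33.46

The virtual corner opposite Z is at (-30.30, -21.70). A1 meets KM tangentially, so RM is at right angles to KM and A1 meets QJ tangentially, so RQ is at right angles to QJ, with radius 7.5, so the center R sits 7.5 in from both sides at R = (-22.80, -14.20). That places the tangent points at M = (-30.30, -14.20) on KM and Q = (-22.80, -21.70) on QJ. Then |ZM| = |M − Z| = 33.46.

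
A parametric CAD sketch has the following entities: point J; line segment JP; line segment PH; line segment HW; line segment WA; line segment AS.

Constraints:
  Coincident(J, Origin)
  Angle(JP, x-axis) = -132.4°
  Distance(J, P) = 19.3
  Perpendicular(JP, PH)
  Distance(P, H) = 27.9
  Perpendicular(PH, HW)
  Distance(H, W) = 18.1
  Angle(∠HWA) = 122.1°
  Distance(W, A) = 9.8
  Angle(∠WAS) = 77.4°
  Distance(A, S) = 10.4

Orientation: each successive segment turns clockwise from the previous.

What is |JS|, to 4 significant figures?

17.14

J is at the origin; JP runs at -132.4° with length 19.3, so P = (-13.01, -14.25). JP ⟂ PH, so PH runs at 137.6°; with |PH| = 27.9, H = (-33.62, 4.561). PH is perpendicular to HW, so HW runs at 47.60°; with |HW| = 18.1, W = (-21.41, 17.93). ∠HWA = 122.1° gives WA at -10.30° from the x-axis; with |WA| = 9.8, A = (-11.77, 16.17). ∠WAS = 77.4° gives AS at -112.9° from the x-axis; with |AS| = 10.4, S = (-15.82, 6.594). Then |JS| = |S − J| = 17.14.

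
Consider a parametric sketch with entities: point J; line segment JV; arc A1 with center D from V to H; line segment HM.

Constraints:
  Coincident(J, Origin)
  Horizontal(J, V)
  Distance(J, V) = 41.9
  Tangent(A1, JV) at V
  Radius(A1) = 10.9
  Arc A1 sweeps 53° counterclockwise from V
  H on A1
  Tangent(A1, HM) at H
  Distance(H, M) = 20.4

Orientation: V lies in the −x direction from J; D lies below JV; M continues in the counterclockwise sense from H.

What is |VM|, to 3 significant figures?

29.4

J is at the origin; JV is horizontal with |JV| = 41.9 and V on the −x side, so V = (-41.9, 0.00). The tangent condition forces DV to be normal to JV, so D = V + (0, -10.9) = (-41.9, -10.9). On A1, V sits at bearing 90° from D; a 53° counterclockwise sweep puts H at bearing 143°, so H = D + 10.9·(cos 143°, sin 143°) = (-50.6, -4.34). Since A1 is tangent to HM there, DH ⟂ HM, so HM runs along (−sin 143°, cos 143°); with |HM| = 20.4, M = (-62.9, -20.6). Then |VM| = |M − V| = 29.4.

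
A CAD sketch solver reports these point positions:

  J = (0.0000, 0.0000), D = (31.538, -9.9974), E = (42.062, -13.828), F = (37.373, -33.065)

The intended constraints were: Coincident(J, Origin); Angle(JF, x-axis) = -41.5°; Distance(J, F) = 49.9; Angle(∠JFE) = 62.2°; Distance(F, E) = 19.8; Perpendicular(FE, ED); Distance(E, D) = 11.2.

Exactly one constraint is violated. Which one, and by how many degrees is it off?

Perpendicular(FE, ED) — off by 6.30°.

J = (0.00, 0.00) ✓; JF at -41.50° ✓; |JF| = 49.90 ✓; ∠JFE = 62.20° ✓; |FE| = 19.80 ✓; ∠(FE, ED) = 83.70° ✗; |ED| = 11.20 ✓.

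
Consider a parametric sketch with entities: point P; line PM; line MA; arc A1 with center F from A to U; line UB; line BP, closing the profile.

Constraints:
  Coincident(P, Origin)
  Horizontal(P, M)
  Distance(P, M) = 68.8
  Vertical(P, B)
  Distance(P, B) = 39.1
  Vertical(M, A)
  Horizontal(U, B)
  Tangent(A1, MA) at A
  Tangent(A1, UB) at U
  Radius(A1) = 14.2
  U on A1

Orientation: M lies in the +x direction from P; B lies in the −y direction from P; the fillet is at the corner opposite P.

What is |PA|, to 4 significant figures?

73.17

The virtual corner opposite P is at (68.80, -39.10). Since A1 is tangent to MA there, FA ⟂ MA and tangency of A1 to UB means the radius FU is perpendicular to UB, with radius 14.2, so the center F sits 14.2 in from both sides at F = (54.60, -24.90). That places the tangent points at A = (68.80, -24.90) on MA and U = (54.60, -39.10) on UB. Then |PA| = |A − P| = 73.17.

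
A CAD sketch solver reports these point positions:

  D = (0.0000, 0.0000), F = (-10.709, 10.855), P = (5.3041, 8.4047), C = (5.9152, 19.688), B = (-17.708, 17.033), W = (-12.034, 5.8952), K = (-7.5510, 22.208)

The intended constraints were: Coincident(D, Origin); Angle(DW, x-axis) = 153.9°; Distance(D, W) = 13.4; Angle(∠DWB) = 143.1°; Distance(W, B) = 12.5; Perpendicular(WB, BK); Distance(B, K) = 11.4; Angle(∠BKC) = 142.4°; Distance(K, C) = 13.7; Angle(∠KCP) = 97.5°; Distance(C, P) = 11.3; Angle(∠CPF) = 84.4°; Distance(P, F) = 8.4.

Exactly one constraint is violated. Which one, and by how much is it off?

Distance(P, F) = 8.4 — off by 7.80.

D = (0.00, 0.00) ✓; DW at 153.9° ✓; |DW| = 13.40 ✓; ∠DWB = 143.1° ✓; |WB| = 12.50 ✓; ∠(WB, BK) = 90.00° ✓; |BK| = 11.40 ✓; ∠BKC = 142.4° ✓; |KC| = 13.70 ✓; ∠KCP = 97.50° ✓; |CP| = 11.30 ✓; ∠CPF = 84.40° ✓; |PF| = 16.20 ✗.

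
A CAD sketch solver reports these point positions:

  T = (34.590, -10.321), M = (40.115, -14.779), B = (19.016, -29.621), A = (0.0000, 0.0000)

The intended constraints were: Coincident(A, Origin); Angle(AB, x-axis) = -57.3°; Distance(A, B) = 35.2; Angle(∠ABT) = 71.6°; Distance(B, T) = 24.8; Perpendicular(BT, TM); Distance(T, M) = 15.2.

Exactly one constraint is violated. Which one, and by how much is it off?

Distance(T, M) = 15.2 — off by 8.10.

A = (0.00, 0.00) ✓; AB at -57.30° ✓; |AB| = 35.20 ✓; ∠ABT = 71.60° ✓; |BT| = 24.80 ✓; ∠(BT, TM) = 90.00° ✓; |TM| = 7.099 ✗.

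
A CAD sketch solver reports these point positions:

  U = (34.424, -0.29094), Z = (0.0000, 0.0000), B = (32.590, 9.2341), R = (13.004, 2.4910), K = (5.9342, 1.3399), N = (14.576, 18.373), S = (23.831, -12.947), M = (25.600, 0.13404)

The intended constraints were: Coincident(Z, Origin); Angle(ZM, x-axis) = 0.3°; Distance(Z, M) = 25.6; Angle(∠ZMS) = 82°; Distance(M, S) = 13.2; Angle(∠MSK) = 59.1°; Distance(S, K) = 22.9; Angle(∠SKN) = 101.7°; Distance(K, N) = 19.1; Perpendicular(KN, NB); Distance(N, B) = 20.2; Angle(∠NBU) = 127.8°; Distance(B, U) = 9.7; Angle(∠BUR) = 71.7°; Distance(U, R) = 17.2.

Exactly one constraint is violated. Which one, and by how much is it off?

Distance(U, R) = 17.2 — off by 4.40.

Z = (0.00, 0.00) ✓; ZM at 0.3000° ✓; |ZM| = 25.60 ✓; ∠ZMS = 82.00° ✓; |MS| = 13.20 ✓; ∠MSK = 59.10° ✓; |SK| = 22.90 ✓; ∠SKN = 101.7° ✓; |KN| = 19.10 ✓; ∠(KN, NB) = 90.00° ✓; |NB| = 20.20 ✓; ∠NBU = 127.8° ✓; |BU| = 9.700 ✓; ∠BUR = 71.70° ✓; |UR| = 21.60 ✗.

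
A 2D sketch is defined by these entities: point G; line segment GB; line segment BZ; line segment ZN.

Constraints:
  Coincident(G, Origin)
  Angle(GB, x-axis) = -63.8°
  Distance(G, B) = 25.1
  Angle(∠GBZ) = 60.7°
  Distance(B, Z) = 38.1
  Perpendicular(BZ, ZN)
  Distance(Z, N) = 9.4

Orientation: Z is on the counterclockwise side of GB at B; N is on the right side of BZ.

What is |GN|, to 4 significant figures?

40.56

∠GBZ = 60.7°, so BZ runs at -63.8° + (180° − 60.7°) = 55.50° from the x-axis; with |BZ| = 38.1, Z = B + 38.1·(cos 55.50°, sin 55.50°) = (32.66, 8.878). BZ ⟂ ZN; with |ZN| = 9.4 on the right of BZ, N = Z + 9.4·(0.8241, -0.5664) = (40.41, 3.554). Then |GN| = |N − G| = 40.56.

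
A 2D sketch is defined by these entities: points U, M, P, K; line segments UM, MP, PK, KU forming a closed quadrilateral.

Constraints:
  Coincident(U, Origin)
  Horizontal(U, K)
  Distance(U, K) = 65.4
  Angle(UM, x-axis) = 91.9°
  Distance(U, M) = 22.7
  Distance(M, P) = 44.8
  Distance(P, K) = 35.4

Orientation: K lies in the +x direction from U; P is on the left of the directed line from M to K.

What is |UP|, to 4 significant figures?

51.92

U is at the origin; UK is horizontal with |UK| = 65.4 and K in +x, so K = (65.4, 0). UM runs at 91.9° with |UM| = 22.7, so M = (-0.7526, 22.69). P is determined by |MP| = 44.8 and |PK| = 35.4 together: it lies at the intersection of circle(M, 44.8) and circle(K, 35.4). With |MK| = 69.93, the foot of the radical line on MK is 40.36 from M and the perpendicular offset is √(44.8² − 40.36²) = 19.45. Taking the left-of-MK solution: P = (43.73, 27.99).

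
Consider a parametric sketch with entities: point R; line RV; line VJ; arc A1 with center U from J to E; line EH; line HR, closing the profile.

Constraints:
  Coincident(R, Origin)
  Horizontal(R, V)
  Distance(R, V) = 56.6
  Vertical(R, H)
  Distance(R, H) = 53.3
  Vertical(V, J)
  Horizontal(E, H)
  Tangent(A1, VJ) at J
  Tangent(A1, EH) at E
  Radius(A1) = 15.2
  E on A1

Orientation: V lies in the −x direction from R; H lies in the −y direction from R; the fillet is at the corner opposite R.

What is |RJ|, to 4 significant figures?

68.23

The virtual corner opposite R is at (-56.60, -53.30). Tangency of A1 to VJ means the radius UJ is perpendicular to VJ and tangency of A1 to EH means the radius UE is perpendicular to EH, with radius 15.2, so the center U sits 15.2 in from both sides at U = (-41.40, -38.10). That places the tangent points at J = (-56.60, -38.10) on VJ and E = (-41.40, -53.30) on EH. Then |RJ| = |J − R| = 68.23.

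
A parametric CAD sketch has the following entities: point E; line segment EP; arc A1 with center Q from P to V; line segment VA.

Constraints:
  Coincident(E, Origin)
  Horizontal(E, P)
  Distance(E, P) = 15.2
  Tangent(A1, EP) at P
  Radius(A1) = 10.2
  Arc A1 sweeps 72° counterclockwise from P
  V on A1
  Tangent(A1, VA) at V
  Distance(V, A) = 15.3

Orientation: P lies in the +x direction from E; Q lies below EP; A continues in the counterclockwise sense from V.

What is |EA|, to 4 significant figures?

21.61

E is at the origin; EP is horizontal with |EP| = 15.2 and P on the +x side, so P = (15.20, 0.000). A1 meets EP tangentially, so QP is at right angles to EP, so Q = P + (0, -10.2) = (15.20, -10.20). On A1, P sits at bearing 90° from Q; a 72° counterclockwise sweep puts V at bearing 162°, so V = Q + 10.2·(cos 162°, sin 162°) = (5.499, -7.048). Tangency of A1 to VA means the radius QV is perpendicular to VA, so VA runs along (−sin 162°, cos 162°); with |VA| = 15.3, A = (0.7713, -21.60). Then |EA| = |A − E| = 21.61.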